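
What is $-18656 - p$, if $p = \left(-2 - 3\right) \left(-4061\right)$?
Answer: $-38961$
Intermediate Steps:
$p = 20305$ ($p = \left(-5\right) \left(-4061\right) = 20305$)
$-18656 - p = -18656 - 20305 = -38961$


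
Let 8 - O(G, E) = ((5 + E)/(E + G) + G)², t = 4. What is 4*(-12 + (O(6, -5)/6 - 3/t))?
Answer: -209/3 ≈ -69.667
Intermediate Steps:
O(G, E) = 8 - (G + (5 + E)/(E + G))² (O(G, E) = 8 - ((5 + E)/(E + G) + G)² = 8 - (G + (5 + E)/(E + G))²)
4*(-12 + (O(6, -5)/6 - 3/t)) = 4*(-12 + ((8 - (5 - 5 + 6² - 5*6)²/(-5 + 6)²)/6 - 3/4)) = 4*(-12 + ((8 - 1*(5 - 5 + 36 - 30)²/1²)*(⅙) - 3*¼)) = 4*(-12 + ((8 - 1*1*6²)*(⅙) - ¾)) = 4*(-12 + ((8 - 1*1*36)*(⅙) - ¾)) = 4*(-12 + ((8 - 36)*(⅙) - ¾)) = 4*(-12 + (-28*⅙ - ¾)) = 4*(-12 + (-14/3 - ¾)) = 4*(-12 - 65/12) = 4*(-209/12) = -209/3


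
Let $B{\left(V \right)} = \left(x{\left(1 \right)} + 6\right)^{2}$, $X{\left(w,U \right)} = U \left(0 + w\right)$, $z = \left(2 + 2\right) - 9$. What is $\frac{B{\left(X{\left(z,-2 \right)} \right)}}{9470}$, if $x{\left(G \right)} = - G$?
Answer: $\frac{5}{1894} \approx 0.0026399$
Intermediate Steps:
$z = -5$ ($z = 4 - 9 = -5$)
$X{\left(w,U \right)} = U w$
$B{\left(V \right)} = 25$ ($B{\left(V \right)} = \left(\left(-1\right) 1 + 6\right)^{2} = \left(-1 + 6\right)^{2} = 5^{2} = 25$)
$\frac{B{\left(X{\left(z,-2 \right)} \right)}}{9470} = \frac{25}{9470} = 25 \cdot \frac{1}{9470} = \frac{5}{1894}$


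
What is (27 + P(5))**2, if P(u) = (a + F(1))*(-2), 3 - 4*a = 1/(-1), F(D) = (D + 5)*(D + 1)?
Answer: 1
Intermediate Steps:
F(D) = (1 + D)*(5 + D) (F(D) = (5 + D)*(1 + D) = (1 + D)*(5 + D))
a = 1 (a = 3/4 - 1/4/(-1) = 3/4 - 1/4*(-1) = 3/4 + 1/4 = 1)
P(u) = -26 (P(u) = (1 + (5 + 1**2 + 6*1))*(-2) = (1 + (5 + 1 + 6))*(-2) = (1 + 12)*(-2) = 13*(-2) = -26)
(27 + P(5))**2 = (27 - 26)**2 = 1**2 = 1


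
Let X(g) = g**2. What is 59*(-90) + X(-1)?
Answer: -5309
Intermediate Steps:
59*(-90) + X(-1) = 59*(-90) + (-1)**2 = -5310 + 1 = -5309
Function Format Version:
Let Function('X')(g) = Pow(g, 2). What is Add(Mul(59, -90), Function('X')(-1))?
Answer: -5309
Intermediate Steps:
Add(Mul(59, -90), Function('X')(-1)) = Add(Mul(59, -90), Pow(-1, 2)) = Add(-5310, 1) = -5309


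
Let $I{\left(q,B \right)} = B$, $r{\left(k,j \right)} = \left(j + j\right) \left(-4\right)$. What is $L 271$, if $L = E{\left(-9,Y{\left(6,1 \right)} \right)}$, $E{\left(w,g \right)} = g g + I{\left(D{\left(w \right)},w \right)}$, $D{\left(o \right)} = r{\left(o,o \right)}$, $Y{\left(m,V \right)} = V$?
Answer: $-2168$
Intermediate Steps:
$r{\left(k,j \right)} = - 8 j$ ($r{\left(k,j \right)} = 2 j \left(-4\right) = - 8 j$)
$D{\left(o \right)} = - 8 o$
$E{\left(w,g \right)} = w + g^{2}$ ($E{\left(w,g \right)} = g g + w = g^{2} + w = w + g^{2}$)
$L = -8$ ($L = -9 + 1^{2} = -9 + 1 = -8$)
$L 271 = \left(-8\right) 271 = -2168$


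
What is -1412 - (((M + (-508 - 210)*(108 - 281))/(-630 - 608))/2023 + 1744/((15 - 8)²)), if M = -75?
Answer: -25377323851/17531318 ≈ -1447.5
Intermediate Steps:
-1412 - (((M + (-508 - 210)*(108 - 281))/(-630 - 608))/2023 + 1744/((15 - 8)²)) = -1412 - (((-75 + (-508 - 210)*(108 - 281))/(-630 - 608))/2023 + 1744/((15 - 8)²)) = -1412 - (((-75 - 718*(-173))/(-1238))*(1/2023) + 1744/(7²)) = -1412 - (((-75 + 124214)*(-1/1238))*(1/2023) + 1744/49) = -1412 - ((124139*(-1/1238))*(1/2023) + 1744*(1/49)) = -1412 - (-124139/1238*1/2023 + 1744/49) = -1412 - (-124139/2504474 + 1744/49) = -1412 - 1*623102835/17531318 = -1412 - 623102835/17531318 = -25377323851/17531318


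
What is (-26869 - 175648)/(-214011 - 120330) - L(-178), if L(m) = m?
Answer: 8530745/47763 ≈ 178.61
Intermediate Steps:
(-26869 - 175648)/(-214011 - 120330) - L(-178) = (-26869 - 175648)/(-214011 - 120330) - 1*(-178) = -202517/(-334341) + 178 = -202517*(-1/334341) + 178 = 28931/47763 + 178 = 8530745/47763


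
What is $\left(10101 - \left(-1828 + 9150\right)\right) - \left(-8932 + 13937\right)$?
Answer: $-2226$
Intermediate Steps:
$\left(10101 - \left(-1828 + 9150\right)\right) - \left(-8932 + 13937\right) = \left(10101 - 7322\right) - 5005 = 2779 - 5005 = -2226$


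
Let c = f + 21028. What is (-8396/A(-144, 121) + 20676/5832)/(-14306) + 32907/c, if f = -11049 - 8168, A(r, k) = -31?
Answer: 7085097351013/390332428956 ≈ 18.151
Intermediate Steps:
f = -19217
c = 1811 (c = -19217 + 21028 = 1811)
(-8396/A(-144, 121) + 20676/5832)/(-14306) + 32907/c = (-8396/(-31) + 20676/5832)/(-14306) + 32907/1811 = (-8396*(-1/31) + 20676*(1/5832))*(-1/14306) + 32907*(1/1811) = (8396/31 + 1723/486)*(-1/14306) + 32907/1811 = (4133869/15066)*(-1/14306) + 32907/1811 = -4133869/215534196 + 32907/1811 = 7085097351013/390332428956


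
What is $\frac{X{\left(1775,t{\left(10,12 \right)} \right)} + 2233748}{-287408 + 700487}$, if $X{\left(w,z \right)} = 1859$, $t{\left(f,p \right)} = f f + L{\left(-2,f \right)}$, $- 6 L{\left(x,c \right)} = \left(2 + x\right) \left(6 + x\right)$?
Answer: $\frac{2235607}{413079} \approx 5.4121$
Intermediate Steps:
$L{\left(x,c \right)} = - \frac{\left(2 + x\right) \left(6 + x\right)}{6}$
$t{\left(f,p \right)} = f^{2}$ ($t{\left(f,p \right)} = f f - \left(- \frac{2}{3} + \frac{2}{3}\right) = f^{2} - 0 = f^{2} + 0 = f^{2}$)
$\frac{X{\left(1775,t{\left(10,12 \right)} \right)} + 2233748}{-287408 + 700487} = \frac{1859 + 2233748}{-287408 + 700487} = \frac{2235607}{413079}$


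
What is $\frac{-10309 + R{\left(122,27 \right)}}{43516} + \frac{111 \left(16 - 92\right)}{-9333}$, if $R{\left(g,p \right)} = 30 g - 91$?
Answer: $\frac{25349713}{33844569} \approx 0.749$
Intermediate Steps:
$R{\left(g,p \right)} = -91 + 30 g$
$\frac{-10309 + R{\left(122,27 \right)}}{43516} + \frac{111 \left(16 - 92\right)}{-9333} = \frac{-10309 + \left(-91 + 30 \cdot 122\right)}{43516} + \frac{111 \left(16 - 92\right)}{-9333} = \left(-10309 + \left(-91 + 3660\right)\right) \frac{1}{43516} + 111 \left(-76\right) \left(- \frac{1}{9333}\right) = \left(-10309 + 3569\right) \frac{1}{43516} - - \frac{2812}{3111} = \left(-6740\right) \frac{1}{43516} + \frac{2812}{3111} = - \frac{1685}{10879} + \frac{2812}{3111} = \frac{25349713}{33844569}$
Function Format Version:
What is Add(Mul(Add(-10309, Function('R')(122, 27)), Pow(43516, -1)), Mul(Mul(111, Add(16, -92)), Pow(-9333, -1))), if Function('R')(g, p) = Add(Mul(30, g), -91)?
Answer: Rational(25349713, 33844569) ≈ 0.74900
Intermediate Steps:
Function('R')(g, p) = Add(-91, Mul(30, g))
Add(Mul(Add(-10309, Function('R')(122, 27)), Pow(43516, -1)), Mul(Mul(111, Add(16, -92)), Pow(-9333, -1))) = Add(Mul(Add(-10309, Add(-91, Mul(30, 122))), Pow(43516, -1)), Mul(Mul(111, Add(16, -92)), Pow(-9333, -1))) = Add(Mul(Add(-10309, Add(-91, 3660)), Rational(1, 43516)), Mul(Mul(111, -76), Rational(-1, 9333))) = Add(Mul(Add(-10309, 3569), Rational(1, 43516)), Mul(-8436, Rational(-1, 9333))) = Add(Mul(-6740, Rational(1, 43516)), Rational(2812, 3111)) = Add(Rational(-1685, 10879), Rational(2812, 3111)) = Rational(25349713, 33844569)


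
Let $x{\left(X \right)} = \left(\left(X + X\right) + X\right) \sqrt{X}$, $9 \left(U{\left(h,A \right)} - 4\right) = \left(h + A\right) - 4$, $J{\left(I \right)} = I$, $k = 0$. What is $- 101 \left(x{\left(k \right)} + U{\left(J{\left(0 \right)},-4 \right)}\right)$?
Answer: $- \frac{2828}{9} \approx -314.22$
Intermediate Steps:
$U{\left(h,A \right)} = \frac{32}{9} + \frac{A}{9} + \frac{h}{9}$ ($U{\left(h,A \right)} = 4 + \frac{\left(h + A\right) - 4}{9} = 4 + \frac{\left(A + h\right) - 4}{9} = 4 + \frac{-4 + A + h}{9} = 4 + \left(- \frac{4}{9} + \frac{A}{9} + \frac{h}{9}\right) = \frac{32}{9} + \frac{A}{9} + \frac{h}{9}$)
$x{\left(X \right)} = 3 X^{\frac{3}{2}}$ ($x{\left(X \right)} = \left(2 X + X\right) \sqrt{X} = 3 X \sqrt{X} = 3 X^{\frac{3}{2}}$)
$- 101 \left(x{\left(k \right)} + U{\left(J{\left(0 \right)},-4 \right)}\right) = - 101 \left(3 \cdot 0^{\frac{3}{2}} + \left(\frac{32}{9} + \frac{1}{9} \left(-4\right) + \frac{1}{9} \cdot 0\right)\right) = - 101 \left(3 \cdot 0 + \left(\frac{32}{9} - \frac{4}{9} + 0\right)\right) = - 101 \left(0 + \frac{28}{9}\right) = \left(-101\right) \frac{28}{9} = - \frac{2828}{9}$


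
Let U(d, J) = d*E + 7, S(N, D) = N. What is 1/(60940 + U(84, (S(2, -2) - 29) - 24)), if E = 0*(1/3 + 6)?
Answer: 1/60947 ≈ 1.6408e-5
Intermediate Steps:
E = 0 (E = 0*(1*(⅓) + 6) = 0*(⅓ + 6) = 0*(19/3) = 0)
U(d, J) = 7 (U(d, J) = d*0 + 7 = 0 + 7 = 7)
1/(60940 + U(84, (S(2, -2) - 29) - 24)) = 1/(60940 + 7) = 1/60947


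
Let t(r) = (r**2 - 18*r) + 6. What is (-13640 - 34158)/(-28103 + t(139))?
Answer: 23899/5639 ≈ 4.2382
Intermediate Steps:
t(r) = 6 + r**2 - 18*r
(-13640 - 34158)/(-28103 + t(139)) = (-13640 - 34158)/(-28103 + (6 + 139**2 - 18*139)) = -47798/(-28103 + (6 + 19321 - 2502)) = -47798/(-28103 + 16825) = -47798/(-11278) = -47798*(-1/11278) = 23899/5639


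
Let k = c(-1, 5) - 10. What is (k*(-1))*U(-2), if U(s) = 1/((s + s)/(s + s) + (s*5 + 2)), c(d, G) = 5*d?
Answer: -15/7 ≈ -2.1429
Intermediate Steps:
U(s) = 1/(3 + 5*s) (U(s) = 1/((2*s)/((2*s)) + (5*s + 2)) = 1/((2*s)*(1/(2*s)) + (2 + 5*s)) = 1/(1 + (2 + 5*s)) = 1/(3 + 5*s))
k = -15 (k = 5*(-1) - 10 = -5 - 10 = -15)
(k*(-1))*U(-2) = (-15*(-1))/(3 + 5*(-2)) = 15/(3 - 10) = 15/(-7) = 15*(-1/7) = -15/7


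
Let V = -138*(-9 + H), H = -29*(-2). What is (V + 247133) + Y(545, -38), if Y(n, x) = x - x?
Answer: 240371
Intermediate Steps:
Y(n, x) = 0
H = 58
V = -6762 (V = -138*(-9 + 58) = -138*49 = -6762)
(V + 247133) + Y(545, -38) = (-6762 + 247133) + 0 = 240371 + 0 = 240371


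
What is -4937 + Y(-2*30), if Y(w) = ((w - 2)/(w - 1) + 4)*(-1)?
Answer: -301463/61 ≈ -4942.0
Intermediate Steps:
Y(w) = -4 - (-2 + w)/(-1 + w) (Y(w) = ((-2 + w)/(-1 + w) + 4)*(-1) = (4 + (-2 + w)/(-1 + w))*(-1) = -4 - (-2 + w)/(-1 + w))
-4937 + Y(-2*30) = -4937 + (6 - (-10)*30)/(-1 - 2*30) = -4937 + (6 - 5*(-60))/(-1 - 60) = -4937 + (6 + 300)/(-61) = -4937 - 1/61*306 = -4937 - 306/61 = -301463/61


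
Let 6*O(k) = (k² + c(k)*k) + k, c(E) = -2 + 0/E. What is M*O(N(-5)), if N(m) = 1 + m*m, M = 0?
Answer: 0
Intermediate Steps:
N(m) = 1 + m²
c(E) = -2 (c(E) = -2 + 0 = -2)
O(k) = -k/6 + k²/6 (O(k) = ((k² - 2*k) + k)/6 = (k² - k)/6 = -k/6 + k²/6)
M*O(N(-5)) = 0*((1 + (-5)²)*(-1 + (1 + (-5)²))/6) = 0*((1 + 25)*(-1 + (1 + 25))/6) = 0*((⅙)*26*(-1 + 26)) = 0*((⅙)*26*25) = 0*(325/3) = 0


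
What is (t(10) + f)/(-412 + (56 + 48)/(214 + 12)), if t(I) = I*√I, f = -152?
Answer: 2147/5813 - 565*√10/23252 ≈ 0.29250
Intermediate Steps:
t(I) = I^(3/2)
(t(10) + f)/(-412 + (56 + 48)/(214 + 12)) = (10^(3/2) - 152)/(-412 + (56 + 48)/(214 + 12)) = (10*√10 - 152)/(-412 + 104/226) = (-152 + 10*√10)/(-412 + 104*(1/226)) = (-152 + 10*√10)/(-412 + 52/113) = (-152 + 10*√10)/(-46504/113) = (-152 + 10*√10)*(-113/46504) = 2147/5813 - 565*√10/23252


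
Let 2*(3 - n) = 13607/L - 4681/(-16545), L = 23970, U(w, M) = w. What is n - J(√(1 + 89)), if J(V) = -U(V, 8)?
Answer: 45381567/17625940 + 3*√10 ≈ 12.062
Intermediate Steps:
n = 45381567/17625940 (n = 3 - (13607/23970 - 4681/(-16545))/2 = 3 - (13607*(1/23970) - 4681*(-1/16545))/2 = 3 - (13607/23970 + 4681/16545)/2 = 3 - ½*7496253/8812970 = 3 - 7496253/17625940 = 45381567/17625940 ≈ 2.5747)
J(V) = -V
n - J(√(1 + 89)) = 45381567/17625940 - (-1)*√(1 + 89) = 45381567/17625940 - (-1)*√90 = 45381567/17625940 - (-1)*3*√10 = 45381567/17625940 - (-3)*√10 = 45381567/17625940 + 3*√10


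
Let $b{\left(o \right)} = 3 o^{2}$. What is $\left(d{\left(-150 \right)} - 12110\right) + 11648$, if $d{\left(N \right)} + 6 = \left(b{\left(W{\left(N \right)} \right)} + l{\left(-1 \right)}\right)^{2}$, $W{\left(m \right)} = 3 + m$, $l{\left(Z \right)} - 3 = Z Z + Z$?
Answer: $4202928432$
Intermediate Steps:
$l{\left(Z \right)} = 3 + Z + Z^{2}$ ($l{\left(Z \right)} = 3 + \left(Z Z + Z\right) = 3 + \left(Z^{2} + Z\right) = 3 + \left(Z + Z^{2}\right) = 3 + Z + Z^{2}$)
$d{\left(N \right)} = -6 + \left(3 + 3 \left(3 + N\right)^{2}\right)^{2}$ ($d{\left(N \right)} = -6 + \left(3 \left(3 + N\right)^{2} + \left(3 - 1 + \left(-1\right)^{2}\right)\right)^{2} = -6 + \left(3 \left(3 + N\right)^{2} + \left(3 - 1 + 1\right)\right)^{2} = -6 + \left(3 \left(3 + N\right)^{2} + 3\right)^{2} = -6 + \left(3 + 3 \left(3 + N\right)^{2}\right)^{2}$)
$\left(d{\left(-150 \right)} - 12110\right) + 11648 = \left(\left(-6 + 9 \left(1 + \left(3 - 150\right)^{2}\right)^{2}\right) - 12110\right) + 11648 = \left(\left(-6 + 9 \left(1 + \left(-147\right)^{2}\right)^{2}\right) - 12110\right) + 11648 = \left(\left(-6 + 9 \left(1 + 21609\right)^{2}\right) - 12110\right) + 11648 = \left(\left(-6 + 9 \cdot 21610^{2}\right) - 12110\right) + 11648 = \left(\left(-6 + 9 \cdot 466992100\right) - 12110\right) + 11648 = \left(\left(-6 + 4202928900\right) - 12110\right) + 11648 = \left(4202928894 - 12110\right) + 11648 = 4202916784 + 11648 = 4202928432$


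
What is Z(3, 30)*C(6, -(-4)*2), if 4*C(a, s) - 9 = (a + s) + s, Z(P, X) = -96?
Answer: -744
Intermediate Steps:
C(a, s) = 9/4 + s/2 + a/4 (C(a, s) = 9/4 + ((a + s) + s)/4 = 9/4 + (a + 2*s)/4 = 9/4 + (s/2 + a/4) = 9/4 + s/2 + a/4)
Z(3, 30)*C(6, -(-4)*2) = -96*(9/4 + (-(-4)*2)/2 + (¼)*6) = -96*(9/4 + (-1*(-8))/2 + 3/2) = -96*(9/4 + (½)*8 + 3/2) = -96*(9/4 + 4 + 3/2) = -96*31/4 = -744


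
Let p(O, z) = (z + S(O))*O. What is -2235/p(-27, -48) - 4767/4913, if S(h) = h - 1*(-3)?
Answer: -6749201/3183624 ≈ -2.1200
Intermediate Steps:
S(h) = 3 + h (S(h) = h + 3 = 3 + h)
p(O, z) = O*(3 + O + z) (p(O, z) = (z + (3 + O))*O = (3 + O + z)*O = O*(3 + O + z))
-2235/p(-27, -48) - 4767/4913 = -2235*(-1/(27*(3 - 27 - 48))) - 4767/4913 = -2235/((-27*(-72))) - 4767*1/4913 = -2235/1944 - 4767/4913 = -2235*1/1944 - 4767/4913 = -745/648 - 4767/4913 = -6749201/3183624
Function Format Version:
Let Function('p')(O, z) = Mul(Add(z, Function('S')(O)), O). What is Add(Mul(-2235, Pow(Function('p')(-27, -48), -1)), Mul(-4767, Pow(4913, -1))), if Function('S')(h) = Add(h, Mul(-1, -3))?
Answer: Rational(-6749201, 3183624) ≈ -2.1200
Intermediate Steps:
Function('S')(h) = Add(3, h) (Function('S')(h) = Add(h, 3) = Add(3, h))
Function('p')(O, z) = Mul(O, Add(3, O, z)) (Function('p')(O, z) = Mul(Add(z, Add(3, O)), O) = Mul(Add(3, O, z), O) = Mul(O, Add(3, O, z)))
Add(Mul(-2235, Pow(Function('p')(-27, -48), -1)), Mul(-4767, Pow(4913, -1))) = Add(Mul(-2235, Pow(Mul(-27, Add(3, -27, -48)), -1)), Mul(-4767, Pow(4913, -1))) = Add(Mul(-2235, Pow(Mul(-27, -72), -1)), Mul(-4767, Rational(1, 4913))) = Add(Mul(-2235, Pow(1944, -1)), Rational(-4767, 4913)) = Add(Mul(-2235, Rational(1, 1944)), Rational(-4767, 4913)) = Add(Rational(-745, 648), Rational(-4767, 4913)) = Rational(-6749201, 3183624)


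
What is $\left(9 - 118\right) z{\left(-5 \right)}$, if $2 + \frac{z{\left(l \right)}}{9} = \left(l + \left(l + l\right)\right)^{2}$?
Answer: $-218763$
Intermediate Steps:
$z{\left(l \right)} = -18 + 81 l^{2}$ ($z{\left(l \right)} = -18 + 9 \left(l + \left(l + l\right)\right)^{2} = -18 + 9 \left(l + 2 l\right)^{2} = -18 + 9 \left(3 l\right)^{2} = -18 + 9 \cdot 9 l^{2} = -18 + 81 l^{2}$)
$\left(9 - 118\right) z{\left(-5 \right)} = \left(9 - 118\right) \left(-18 + 81 \left(-5\right)^{2}\right) = - 109 \left(-18 + 81 \cdot 25\right) = - 109 \left(-18 + 2025\right) = \left(-109\right) 2007 = -218763$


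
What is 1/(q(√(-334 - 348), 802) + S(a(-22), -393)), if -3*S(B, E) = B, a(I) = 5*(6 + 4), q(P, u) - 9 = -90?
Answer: -3/293 ≈ -0.010239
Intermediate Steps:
q(P, u) = -81 (q(P, u) = 9 - 90 = -81)
a(I) = 50 (a(I) = 5*10 = 50)
S(B, E) = -B/3
1/(q(√(-334 - 348), 802) + S(a(-22), -393)) = 1/(-81 - ⅓*50) = 1/(-81 - 50/3) = 1/(-293/3) = -3/293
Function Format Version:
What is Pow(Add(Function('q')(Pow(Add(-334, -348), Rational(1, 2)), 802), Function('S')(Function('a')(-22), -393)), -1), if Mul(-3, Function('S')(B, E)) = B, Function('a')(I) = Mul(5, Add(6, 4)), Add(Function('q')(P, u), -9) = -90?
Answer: Rational(-3, 293) ≈ -0.010239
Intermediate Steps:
Function('q')(P, u) = -81 (Function('q')(P, u) = Add(9, -90) = -81)
Function('a')(I) = 50 (Function('a')(I) = Mul(5, 10) = 50)
Function('S')(B, E) = Mul(Rational(-1, 3), B)
Pow(Add(Function('q')(Pow(Add(-334, -348), Rational(1, 2)), 802), Function('S')(Function('a')(-22), -393)), -1) = Pow(Add(-81, Mul(Rational(-1, 3), 50)), -1) = Pow(Add(-81, Rational(-50, 3)), -1) = Pow(Rational(-293, 3), -1) = Rational(-3, 293)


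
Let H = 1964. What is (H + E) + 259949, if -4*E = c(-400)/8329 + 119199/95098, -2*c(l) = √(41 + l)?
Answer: 99629490697/380392 + I*√359/66632 ≈ 2.6191e+5 + 0.00028436*I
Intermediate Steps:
c(l) = -√(41 + l)/2
E = -119199/380392 + I*√359/66632 (E = -(-√(41 - 400)/2/8329 + 119199/95098)/4 = -(-I*√359/2*(1/8329) + 119199*(1/95098))/4 = -(-I*√359/2*(1/8329) + 119199/95098)/4 = -(-I*√359/16658 + 119199/95098)/4 = -(119199/95098 - I*√359/16658)/4 = -119199/380392 + I*√359/66632 ≈ -0.31336 + 0.00028436*I)
(H + E) + 259949 = (1964 + (-119199/380392 + I*√359/66632)) + 259949 = (746970689/380392 + I*√359/66632) + 259949 = 99629490697/380392 + I*√359/66632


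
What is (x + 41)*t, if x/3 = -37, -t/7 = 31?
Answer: 15190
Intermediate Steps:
t = -217 (t = -7*31 = -217)
x = -111 (x = 3*(-37) = -111)
(x + 41)*t = (-111 + 41)*(-217) = -70*(-217) = 15190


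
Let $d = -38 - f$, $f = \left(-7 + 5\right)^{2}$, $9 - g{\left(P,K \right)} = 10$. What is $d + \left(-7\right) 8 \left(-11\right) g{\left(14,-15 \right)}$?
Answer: $-658$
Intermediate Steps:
$g{\left(P,K \right)} = -1$ ($g{\left(P,K \right)} = 9 - 10 = -1$)
$f = 4$ ($f = \left(-2\right)^{2} = 4$)
$d = -42$ ($d = -38 - 4 = -42$)
$d + \left(-7\right) 8 \left(-11\right) g{\left(14,-15 \right)} = -42 + \left(-7\right) 8 \left(-11\right) \left(-1\right) = -42 + \left(-56\right) \left(-11\right) \left(-1\right) = -42 + 616 \left(-1\right) = -42 - 616 = -658$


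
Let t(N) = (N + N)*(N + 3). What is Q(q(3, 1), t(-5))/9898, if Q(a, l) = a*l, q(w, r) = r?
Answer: 10/4949 ≈ 0.0020206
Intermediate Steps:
t(N) = 2*N*(3 + N) (t(N) = (2*N)*(3 + N) = 2*N*(3 + N))
Q(q(3, 1), t(-5))/9898 = (1*(2*(-5)*(3 - 5)))/9898 = (1*(2*(-5)*(-2)))*(1/9898) = (1*20)*(1/9898) = 20*(1/9898) = 10/4949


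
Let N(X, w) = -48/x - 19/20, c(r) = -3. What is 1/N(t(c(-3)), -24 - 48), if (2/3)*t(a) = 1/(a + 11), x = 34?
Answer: -340/803 ≈ -0.42341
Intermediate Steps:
t(a) = 3/(2*(11 + a)) (t(a) = 3/(2*(a + 11)) = 3/(2*(11 + a)))
N(X, w) = -803/340 (N(X, w) = -48/34 - 19/20 = -48*1/34 - 19*1/20 = -24/17 - 19/20 = -803/340)
1/N(t(c(-3)), -24 - 48) = 1/(-803/340) = -340/803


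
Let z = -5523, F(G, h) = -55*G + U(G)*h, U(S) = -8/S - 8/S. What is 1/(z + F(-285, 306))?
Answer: 95/966072 ≈ 9.8336e-5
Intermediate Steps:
U(S) = -16/S
F(G, h) = -55*G - 16*h/G (F(G, h) = -55*G + (-16/G)*h = -55*G - 16*h/G)
1/(z + F(-285, 306)) = 1/(-5523 + (-55*(-285) - 16*306/(-285))) = 1/(-5523 + (15675 - 16*306*(-1/285))) = 1/(-5523 + (15675 + 1632/95)) = 1/(-5523 + 1490757/95) = 1/(966072/95) = 95/966072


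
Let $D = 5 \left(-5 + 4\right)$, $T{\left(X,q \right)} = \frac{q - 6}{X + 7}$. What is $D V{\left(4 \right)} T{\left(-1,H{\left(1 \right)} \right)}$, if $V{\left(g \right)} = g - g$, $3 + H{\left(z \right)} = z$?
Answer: $0$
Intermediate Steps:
$H{\left(z \right)} = -3 + z$
$T{\left(X,q \right)} = \frac{-6 + q}{7 + X}$
$V{\left(g \right)} = 0$
$D = -5$ ($D = 5 \left(-1\right) = -5$)
$D V{\left(4 \right)} T{\left(-1,H{\left(1 \right)} \right)} = \left(-5\right) 0 \frac{-6 + \left(-3 + 1\right)}{7 - 1} = 0 \frac{-6 - 2}{6} = 0 \cdot \frac{1}{6} \left(-8\right) = 0 \left(- \frac{4}{3}\right) = 0$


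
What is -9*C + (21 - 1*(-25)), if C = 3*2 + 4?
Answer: -44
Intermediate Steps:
C = 10 (C = 6 + 4 = 10)
-9*C + (21 - 1*(-25)) = -9*10 + (21 - 1*(-25)) = -90 + (21 + 25) = -90 + 46 = -44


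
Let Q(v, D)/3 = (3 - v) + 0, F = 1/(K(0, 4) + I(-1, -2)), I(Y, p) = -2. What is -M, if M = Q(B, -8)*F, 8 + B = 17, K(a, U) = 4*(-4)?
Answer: -1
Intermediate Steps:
K(a, U) = -16
F = -1/18 (F = 1/(-16 - 2) = 1/(-18) = -1/18 ≈ -0.055556)
B = 9 (B = -8 + 17 = 9)
Q(v, D) = 9 - 3*v (Q(v, D) = 3*((3 - v) + 0) = 3*(3 - v) = 9 - 3*v)
M = 1 (M = (9 - 3*9)*(-1/18) = (9 - 27)*(-1/18) = -18*(-1/18) = 1)
-M = -1*1 = -1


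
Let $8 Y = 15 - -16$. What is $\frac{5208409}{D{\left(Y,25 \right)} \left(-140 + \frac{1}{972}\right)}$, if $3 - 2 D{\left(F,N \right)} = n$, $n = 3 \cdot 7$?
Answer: $\frac{562508172}{136079} \approx 4133.7$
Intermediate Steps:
$n = 21$
$Y = \frac{31}{8}$ ($Y = \frac{15 - -16}{8} = \frac{15 + 16}{8} = \frac{1}{8} \cdot 31 = \frac{31}{8} \approx 3.875$)
$D{\left(F,N \right)} = -9$ ($D{\left(F,N \right)} = \frac{3}{2} - \frac{21}{2} = -9$)
$\frac{5208409}{D{\left(Y,25 \right)} \left(-140 + \frac{1}{972}\right)} = \frac{5208409}{\left(-9\right) \left(-140 + \frac{1}{972}\right)} = \frac{5208409}{\left(-9\right) \left(- \frac{136079}{972}\right)} = \frac{5208409}{\frac{136079}{108}} = 5208409 \cdot \frac{108}{136079} = \frac{562508172}{136079}$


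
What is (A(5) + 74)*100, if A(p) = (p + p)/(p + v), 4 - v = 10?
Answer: 6400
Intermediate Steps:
v = -6 (v = 4 - 1*10 = 4 - 10 = -6)
A(p) = 2*p/(-6 + p) (A(p) = (p + p)/(p - 6) = (2*p)/(-6 + p) = 2*p/(-6 + p))
(A(5) + 74)*100 = (2*5/(-6 + 5) + 74)*100 = (2*5/(-1) + 74)*100 = (2*5*(-1) + 74)*100 = (-10 + 74)*100 = 64*100 = 6400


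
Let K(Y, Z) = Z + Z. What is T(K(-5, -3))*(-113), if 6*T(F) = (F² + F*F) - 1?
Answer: -8023/6 ≈ -1337.2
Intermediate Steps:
K(Y, Z) = 2*Z
T(F) = -⅙ + F²/3 (T(F) = ((F² + F*F) - 1)/6 = ((F² + F²) - 1)/6 = (2*F² - 1)/6 = (-1 + 2*F²)/6 = -⅙ + F²/3)
T(K(-5, -3))*(-113) = (-⅙ + (2*(-3))²/3)*(-113) = (-⅙ + (⅓)*(-6)²)*(-113) = (-⅙ + (⅓)*36)*(-113) = (-⅙ + 12)*(-113) = (71/6)*(-113) = -8023/6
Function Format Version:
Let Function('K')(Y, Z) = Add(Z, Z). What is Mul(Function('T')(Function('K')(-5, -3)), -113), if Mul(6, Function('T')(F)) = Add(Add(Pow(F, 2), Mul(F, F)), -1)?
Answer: Rational(-8023, 6) ≈ -1337.2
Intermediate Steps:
Function('K')(Y, Z) = Mul(2, Z)
Function('T')(F) = Add(Rational(-1, 6), Mul(Rational(1, 3), Pow(F, 2))) (Function('T')(F) = Mul(Rational(1, 6), Add(Add(Pow(F, 2), Mul(F, F)), -1)) = Mul(Rational(1, 6), Add(Add(Pow(F, 2), Pow(F, 2)), -1)) = Mul(Rational(1, 6), Add(Mul(2, Pow(F, 2)), -1)) = Mul(Rational(1, 6), Add(-1, Mul(2, Pow(F, 2)))) = Add(Rational(-1, 6), Mul(Rational(1, 3), Pow(F, 2))))
Mul(Function('T')(Function('K')(-5, -3)), -113) = Mul(Add(Rational(-1, 6), Mul(Rational(1, 3), Pow(Mul(2, -3), 2))), -113) = Mul(Add(Rational(-1, 6), Mul(Rational(1, 3), Pow(-6, 2))), -113) = Mul(Add(Rational(-1, 6), Mul(Rational(1, 3), 36)), -113) = Mul(Add(Rational(-1, 6), 12), -113) = Mul(Rational(71, 6), -113) = Rational(-8023, 6)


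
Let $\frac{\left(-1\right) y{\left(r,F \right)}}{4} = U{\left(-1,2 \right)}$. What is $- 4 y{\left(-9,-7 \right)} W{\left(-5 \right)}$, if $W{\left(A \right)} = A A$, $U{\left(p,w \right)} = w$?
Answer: $800$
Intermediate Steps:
$W{\left(A \right)} = A^{2}$
$y{\left(r,F \right)} = -8$ ($y{\left(r,F \right)} = \left(-4\right) 2 = -8$)
$- 4 y{\left(-9,-7 \right)} W{\left(-5 \right)} = \left(-4\right) \left(-8\right) \left(-5\right)^{2} = 32 \cdot 25 = 800$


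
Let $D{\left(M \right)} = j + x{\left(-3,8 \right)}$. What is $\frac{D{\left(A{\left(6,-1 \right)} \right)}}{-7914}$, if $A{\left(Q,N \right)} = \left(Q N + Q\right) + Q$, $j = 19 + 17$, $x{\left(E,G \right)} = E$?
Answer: $- \frac{11}{2638} \approx -0.0041698$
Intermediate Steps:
$j = 36$
$A{\left(Q,N \right)} = 2 Q + N Q$ ($A{\left(Q,N \right)} = \left(N Q + Q\right) + Q = \left(Q + N Q\right) + Q = 2 Q + N Q$)
$D{\left(M \right)} = 33$ ($D{\left(M \right)} = 36 - 3 = 33$)
$\frac{D{\left(A{\left(6,-1 \right)} \right)}}{-7914} = \frac{33}{-7914} = 33 \left(- \frac{1}{7914}\right) = - \frac{11}{2638}$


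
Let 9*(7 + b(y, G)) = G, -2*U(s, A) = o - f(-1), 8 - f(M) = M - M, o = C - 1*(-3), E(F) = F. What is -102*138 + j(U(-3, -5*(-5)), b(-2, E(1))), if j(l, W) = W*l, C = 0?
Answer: -126839/9 ≈ -14093.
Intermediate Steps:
o = 3 (o = 0 - 1*(-3) = 0 + 3 = 3)
f(M) = 8 (f(M) = 8 - (M - M) = 8 - 1*0 = 8 + 0 = 8)
U(s, A) = 5/2 (U(s, A) = -(3 - 1*8)/2 = -(3 - 8)/2 = -1/2*(-5) = 5/2)
b(y, G) = -7 + G/9
-102*138 + j(U(-3, -5*(-5)), b(-2, E(1))) = -102*138 + (-7 + (1/9)*1)*(5/2) = -14076 + (-7 + 1/9)*(5/2) = -14076 - 62/9*5/2 = -14076 - 155/9 = -126839/9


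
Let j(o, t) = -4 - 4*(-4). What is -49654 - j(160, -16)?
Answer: -49666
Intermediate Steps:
j(o, t) = 12 (j(o, t) = -4 + 16 = 12)
-49654 - j(160, -16) = -49654 - 1*12 = -49654 - 12 = -49666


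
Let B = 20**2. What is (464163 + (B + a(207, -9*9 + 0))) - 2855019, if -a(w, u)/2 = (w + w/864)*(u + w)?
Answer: -19541443/8 ≈ -2.4427e+6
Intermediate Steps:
B = 400
a(w, u) = -865*w*(u + w)/432 (a(w, u) = -2*(w + w/864)*(u + w) = -2*865*w/864*(u + w) = -865*w*(u + w)/432)
(464163 + (B + a(207, -9*9 + 0))) - 2855019 = (464163 + (400 - 865/432*207*((-9*9 + 0) + 207))) - 2855019 = (464163 + (400 - 865/432*207*((-81 + 0) + 207))) - 2855019 = (464163 + (400 - 865/432*207*(-81 + 207))) - 2855019 = (464163 + (400 - 865/432*207*126)) - 2855019 = (464163 + (400 - 417795/8)) - 2855019 = (464163 - 414595/8) - 2855019 = 3298709/8 - 2855019 = -19541443/8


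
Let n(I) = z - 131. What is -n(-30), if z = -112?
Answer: 243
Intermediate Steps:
n(I) = -243 (n(I) = -112 - 131 = -243)
-n(-30) = -1*(-243) = 243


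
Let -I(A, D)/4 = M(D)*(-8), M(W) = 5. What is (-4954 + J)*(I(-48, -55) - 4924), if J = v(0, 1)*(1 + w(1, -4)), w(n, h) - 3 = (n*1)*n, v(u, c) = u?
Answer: 23600856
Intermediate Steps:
I(A, D) = 160 (I(A, D) = -20*(-8) = -4*(-40) = 160)
w(n, h) = 3 + n² (w(n, h) = 3 + (n*1)*n = 3 + n*n = 3 + n²)
J = 0 (J = 0*(1 + (3 + 1²)) = 0*(1 + (3 + 1)) = 0*(1 + 4) = 0*5 = 0)
(-4954 + J)*(I(-48, -55) - 4924) = (-4954 + 0)*(160 - 4924) = -4954*(-4764) = 23600856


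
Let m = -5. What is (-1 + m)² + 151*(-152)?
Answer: -22916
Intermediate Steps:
(-1 + m)² + 151*(-152) = (-1 - 5)² + 151*(-152) = (-6)² - 22952 = 36 - 22952 = -22916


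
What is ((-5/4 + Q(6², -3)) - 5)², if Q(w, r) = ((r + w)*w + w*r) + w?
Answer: 19704721/16 ≈ 1.2315e+6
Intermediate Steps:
Q(w, r) = w + r*w + w*(r + w) (Q(w, r) = (w*(r + w) + r*w) + w = (r*w + w*(r + w)) + w = w + r*w + w*(r + w))
((-5/4 + Q(6², -3)) - 5)² = ((-5/4 + 6²*(1 + 6² + 2*(-3))) - 5)² = ((-5*¼ + 36*(1 + 36 - 6)) - 5)² = ((-5/4 + 36*31) - 5)² = ((-5/4 + 1116) - 5)² = (4459/4 - 5)² = (4439/4)² = 19704721/16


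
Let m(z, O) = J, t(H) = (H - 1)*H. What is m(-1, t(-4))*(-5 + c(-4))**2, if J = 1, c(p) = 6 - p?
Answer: 25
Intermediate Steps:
t(H) = H*(-1 + H) (t(H) = (-1 + H)*H = H*(-1 + H))
m(z, O) = 1
m(-1, t(-4))*(-5 + c(-4))**2 = 1*(-5 + (6 - 1*(-4)))**2 = 1*(-5 + (6 + 4))**2 = 1*(-5 + 10)**2 = 1*5**2 = 1*25 = 25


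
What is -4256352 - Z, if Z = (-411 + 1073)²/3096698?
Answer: -6590318581970/1548349 ≈ -4.2564e+6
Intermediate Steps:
Z = 219122/1548349 (Z = 662²*(1/3096698) = 438244*(1/3096698) = 219122/1548349 ≈ 0.14152)
-4256352 - Z = -4256352 - 1*219122/1548349 = -4256352 - 219122/1548349 = -6590318581970/1548349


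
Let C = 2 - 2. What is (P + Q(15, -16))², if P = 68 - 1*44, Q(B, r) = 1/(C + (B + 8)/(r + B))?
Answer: 303601/529 ≈ 573.92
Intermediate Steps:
C = 0
Q(B, r) = (B + r)/(8 + B) (Q(B, r) = 1/(0 + (B + 8)/(r + B)) = 1/(0 + (8 + B)/(B + r)) = 1/((8 + B)/(B + r)) = (B + r)/(8 + B))
P = 24 (P = 68 - 44 = 24)
(P + Q(15, -16))² = (24 + (15 - 16)/(8 + 15))² = (24 - 1/23)² = (551/23)² = 303601/529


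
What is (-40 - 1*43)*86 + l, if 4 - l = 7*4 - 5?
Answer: -7157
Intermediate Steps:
l = -19 (l = 4 - (7*4 - 5) = 4 - (28 - 5) = 4 - 1*23 = 4 - 23 = -19)
(-40 - 1*43)*86 + l = (-40 - 1*43)*86 - 19 = (-40 - 43)*86 - 19 = -83*86 - 19 = -7138 - 19 = -7157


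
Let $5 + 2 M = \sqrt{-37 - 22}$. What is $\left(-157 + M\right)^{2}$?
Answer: $\frac{\left(319 - i \sqrt{59}\right)^{2}}{4} \approx 25426.0 - 1225.1 i$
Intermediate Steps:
$M = - \frac{5}{2} + \frac{i \sqrt{59}}{2}$ ($M = - \frac{5}{2} + \frac{\sqrt{-37 - 22}}{2} = - \frac{5}{2} + \frac{\sqrt{-59}}{2} = - \frac{5}{2} + \frac{i \sqrt{59}}{2} \approx -2.5 + 3.8406 i$)
$\left(-157 + M\right)^{2} = \left(-157 - \left(\frac{5}{2} - \frac{i \sqrt{59}}{2}\right)\right)^{2} = \left(- \frac{319}{2} + \frac{i \sqrt{59}}{2}\right)^{2}$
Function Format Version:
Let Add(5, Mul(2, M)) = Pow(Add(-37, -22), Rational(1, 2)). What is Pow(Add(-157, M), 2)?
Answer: Mul(Rational(1, 4), Pow(Add(319, Mul(-1, I, Pow(59, Rational(1, 2)))), 2)) ≈ Add(25426., Mul(-1225.1, I))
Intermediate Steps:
M = Add(Rational(-5, 2), Mul(Rational(1, 2), I, Pow(59, Rational(1, 2)))) (M = Add(Rational(-5, 2), Mul(Rational(1, 2), Pow(Add(-37, -22), Rational(1, 2)))) = Add(Rational(-5, 2), Mul(Rational(1, 2), Pow(-59, Rational(1, 2)))) = Add(Rational(-5, 2), Mul(Rational(1, 2), Mul(I, Pow(59, Rational(1, 2))))) = Add(Rational(-5, 2), Mul(Rational(1, 2), I, Pow(59, Rational(1, 2)))) ≈ Add(-2.5000, Mul(3.8406, I)))
Pow(Add(-157, M), 2) = Pow(Add(-157, Add(Rational(-5, 2), Mul(Rational(1, 2), I, Pow(59, Rational(1, 2))))), 2) = Pow(Add(Rational(-319, 2), Mul(Rational(1, 2), I, Pow(59, Rational(1, 2)))), 2)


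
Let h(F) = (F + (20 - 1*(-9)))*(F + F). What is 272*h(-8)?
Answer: -91392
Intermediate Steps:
h(F) = 2*F*(29 + F) (h(F) = (F + (20 + 9))*(2*F) = (F + 29)*(2*F) = (29 + F)*(2*F) = 2*F*(29 + F))
272*h(-8) = 272*(2*(-8)*(29 - 8)) = 272*(2*(-8)*21) = 272*(-336) = -91392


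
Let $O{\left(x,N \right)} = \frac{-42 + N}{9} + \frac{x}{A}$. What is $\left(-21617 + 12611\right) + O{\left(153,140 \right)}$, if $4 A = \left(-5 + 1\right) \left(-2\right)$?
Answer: $- \frac{160535}{18} \approx -8918.6$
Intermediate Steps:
$A = 2$ ($A = \frac{\left(-5 + 1\right) \left(-2\right)}{4} = \frac{\left(-4\right) \left(-2\right)}{4} = \frac{1}{4} \cdot 8 = 2$)
$O{\left(x,N \right)} = - \frac{14}{3} + \frac{x}{2} + \frac{N}{9}$ ($O{\left(x,N \right)} = \frac{-42 + N}{9} + \frac{x}{2} = \left(-42 + N\right) \frac{1}{9} + x \frac{1}{2} = \left(- \frac{14}{3} + \frac{N}{9}\right) + \frac{x}{2} = - \frac{14}{3} + \frac{x}{2} + \frac{N}{9}$)
$\left(-21617 + 12611\right) + O{\left(153,140 \right)} = \left(-21617 + 12611\right) + \left(- \frac{14}{3} + \frac{1}{2} \cdot 153 + \frac{1}{9} \cdot 140\right) = -9006 + \left(- \frac{14}{3} + \frac{153}{2} + \frac{140}{9}\right) = -9006 + \frac{1573}{18} = - \frac{160535}{18}$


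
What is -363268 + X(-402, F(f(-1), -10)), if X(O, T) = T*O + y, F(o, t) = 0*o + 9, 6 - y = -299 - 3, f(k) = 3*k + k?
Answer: -366578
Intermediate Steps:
f(k) = 4*k
y = 308 (y = 6 - (-299 - 3) = 6 - 1*(-302) = 6 + 302 = 308)
F(o, t) = 9 (F(o, t) = 0 + 9 = 9)
X(O, T) = 308 + O*T (X(O, T) = T*O + 308 = O*T + 308 = 308 + O*T)
-363268 + X(-402, F(f(-1), -10)) = -363268 + (308 - 402*9) = -363268 + (308 - 3618) = -363268 - 3310 = -366578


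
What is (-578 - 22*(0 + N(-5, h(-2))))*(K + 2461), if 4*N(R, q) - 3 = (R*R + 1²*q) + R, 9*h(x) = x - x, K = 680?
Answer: -4425669/2 ≈ -2.2128e+6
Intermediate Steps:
h(x) = 0 (h(x) = (x - x)/9 = (⅑)*0 = 0)
N(R, q) = ¾ + R/4 + q/4 + R²/4 (N(R, q) = ¾ + ((R*R + 1²*q) + R)/4 = ¾ + ((R² + 1*q) + R)/4 = ¾ + ((R² + q) + R)/4 = ¾ + ((q + R²) + R)/4 = ¾ + (R + q + R²)/4 = ¾ + (R/4 + q/4 + R²/4) = ¾ + R/4 + q/4 + R²/4)
(-578 - 22*(0 + N(-5, h(-2))))*(K + 2461) = (-578 - 22*(0 + (¾ + (¼)*(-5) + (¼)*0 + (¼)*(-5)²)))*(680 + 2461) = (-578 - 22*(0 + (¾ - 5/4 + 0 + (¼)*25)))*3141 = (-578 - 22*(0 + (¾ - 5/4 + 0 + 25/4)))*3141 = (-578 - 22*(0 + 23/4))*3141 = (-578 - 22*23/4)*3141 = (-578 - 253/2)*3141 = -1409/2*3141 = -4425669/2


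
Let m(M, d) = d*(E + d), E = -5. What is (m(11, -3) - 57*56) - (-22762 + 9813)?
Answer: 9781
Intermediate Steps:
m(M, d) = d*(-5 + d)
(m(11, -3) - 57*56) - (-22762 + 9813) = (-3*(-5 - 3) - 57*56) - (-22762 + 9813) = (-3*(-8) - 3192) - 1*(-12949) = (24 - 3192) + 12949 = -3168 + 12949 = 9781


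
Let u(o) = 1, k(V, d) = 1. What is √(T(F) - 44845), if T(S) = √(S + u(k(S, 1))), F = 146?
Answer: √(-44845 + 7*√3) ≈ 211.74*I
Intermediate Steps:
T(S) = √(1 + S) (T(S) = √(S + 1) = √(1 + S))
√(T(F) - 44845) = √(√(1 + 146) - 44845) = √(√147 - 44845) = √(7*√3 - 44845) = √(-44845 + 7*√3)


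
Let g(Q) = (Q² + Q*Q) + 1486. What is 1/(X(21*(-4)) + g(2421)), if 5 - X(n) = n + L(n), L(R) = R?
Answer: 1/11724141 ≈ 8.5294e-8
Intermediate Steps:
g(Q) = 1486 + 2*Q² (g(Q) = (Q² + Q²) + 1486 = 2*Q² + 1486 = 1486 + 2*Q²)
X(n) = 5 - 2*n (X(n) = 5 - (n + n) = 5 - 2*n)
1/(X(21*(-4)) + g(2421)) = 1/((5 - 42*(-4)) + (1486 + 2*2421²)) = 1/((5 - 2*(-84)) + (1486 + 2*5861241)) = 1/((5 + 168) + (1486 + 11722482)) = 1/(173 + 11723968) = 1/11724141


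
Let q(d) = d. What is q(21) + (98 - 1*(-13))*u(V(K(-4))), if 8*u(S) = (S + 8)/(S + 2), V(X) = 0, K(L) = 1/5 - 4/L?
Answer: 153/2 ≈ 76.500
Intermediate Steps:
K(L) = 1/5 - 4/L (K(L) = 1*(1/5) - 4/L = 1/5 - 4/L)
u(S) = (8 + S)/(8*(2 + S)) (u(S) = ((S + 8)/(S + 2))/8 = ((8 + S)/(2 + S))/8 = (8 + S)/(8*(2 + S)))
q(21) + (98 - 1*(-13))*u(V(K(-4))) = 21 + (98 - 1*(-13))*((8 + 0)/(8*(2 + 0))) = 21 + (98 + 13)*((1/8)*8/2) = 21 + 111*((1/8)*(1/2)*8) = 21 + 111*(1/2) = 21 + 111/2 = 153/2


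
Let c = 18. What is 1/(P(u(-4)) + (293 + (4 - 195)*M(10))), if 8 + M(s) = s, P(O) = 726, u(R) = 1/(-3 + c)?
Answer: 1/637 ≈ 0.0015699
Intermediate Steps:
u(R) = 1/15 (u(R) = 1/(-3 + 18) = 1/15)
M(s) = -8 + s
1/(P(u(-4)) + (293 + (4 - 195)*M(10))) = 1/(726 + (293 + (4 - 195)*(-8 + 10))) = 1/(726 + (293 - 191*2)) = 1/(726 + (293 - 382)) = 1/(726 - 89) = 1/637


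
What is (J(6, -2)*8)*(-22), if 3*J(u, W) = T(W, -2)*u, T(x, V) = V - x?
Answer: 0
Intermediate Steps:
J(u, W) = u*(-2 - W)/3 (J(u, W) = ((-2 - W)*u)/3 = (u*(-2 - W))/3 = u*(-2 - W)/3)
(J(6, -2)*8)*(-22) = (-⅓*6*(2 - 2)*8)*(-22) = (-⅓*6*0*8)*(-22) = (0*8)*(-22) = 0*(-22) = 0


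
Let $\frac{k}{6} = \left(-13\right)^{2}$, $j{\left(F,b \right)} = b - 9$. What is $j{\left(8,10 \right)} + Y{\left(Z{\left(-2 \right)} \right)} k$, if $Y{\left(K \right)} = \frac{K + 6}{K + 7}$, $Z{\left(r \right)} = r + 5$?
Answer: $\frac{4568}{5} \approx 913.6$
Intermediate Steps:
$j{\left(F,b \right)} = -9 + b$
$Z{\left(r \right)} = 5 + r$
$Y{\left(K \right)} = \frac{6 + K}{7 + K}$
$k = 1014$ ($k = 6 \left(-13\right)^{2} = 6 \cdot 169 = 1014$)
$j{\left(8,10 \right)} + Y{\left(Z{\left(-2 \right)} \right)} k = \left(-9 + 10\right) + \frac{6 + \left(5 - 2\right)}{7 + \left(5 - 2\right)} 1014 = 1 + \frac{6 + 3}{7 + 3} \cdot 1014 = 1 + \frac{1}{10} \cdot 9 \cdot 1014 = 1 + \frac{9}{10} \cdot 1014 = 1 + \frac{4563}{5} = \frac{4568}{5}$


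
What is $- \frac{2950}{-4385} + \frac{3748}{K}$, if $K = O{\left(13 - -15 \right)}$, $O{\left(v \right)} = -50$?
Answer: $- \frac{1628748}{21925} \approx -74.287$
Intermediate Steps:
$K = -50$
$- \frac{2950}{-4385} + \frac{3748}{K} = - \frac{2950}{-4385} + \frac{3748}{-50} = \left(-2950\right) \left(- \frac{1}{4385}\right) + 3748 \left(- \frac{1}{50}\right) = \frac{590}{877} - \frac{1874}{25} = - \frac{1628748}{21925}$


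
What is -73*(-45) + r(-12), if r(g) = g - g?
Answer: 3285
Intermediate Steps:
r(g) = 0
-73*(-45) + r(-12) = -73*(-45) + 0 = 3285 + 0 = 3285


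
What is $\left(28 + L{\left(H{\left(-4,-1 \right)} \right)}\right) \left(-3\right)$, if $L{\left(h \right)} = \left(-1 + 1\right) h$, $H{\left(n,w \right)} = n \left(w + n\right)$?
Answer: $-84$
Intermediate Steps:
$H{\left(n,w \right)} = n \left(n + w\right)$
$L{\left(h \right)} = 0$ ($L{\left(h \right)} = 0 h = 0$)
$\left(28 + L{\left(H{\left(-4,-1 \right)} \right)}\right) \left(-3\right) = \left(28 + 0\right) \left(-3\right) = 28 \left(-3\right) = -84$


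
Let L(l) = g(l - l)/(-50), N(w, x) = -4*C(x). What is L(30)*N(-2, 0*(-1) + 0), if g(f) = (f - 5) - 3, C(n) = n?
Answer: 0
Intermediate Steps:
g(f) = -8 + f (g(f) = (-5 + f) - 3 = -8 + f)
N(w, x) = -4*x
L(l) = 4/25 (L(l) = (-8 + (l - l))/(-50) = (-8 + 0)*(-1/50) = -8*(-1/50) = 4/25)
L(30)*N(-2, 0*(-1) + 0) = 4*(-4*(0*(-1) + 0))/25 = 4*(-4*(0 + 0))/25 = 4*(-4*0)/25 = (4/25)*0 = 0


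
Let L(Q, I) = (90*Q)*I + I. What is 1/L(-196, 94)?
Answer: -1/1658066 ≈ -6.0311e-7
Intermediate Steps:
L(Q, I) = I + 90*I*Q (L(Q, I) = 90*I*Q + I = I + 90*I*Q)
1/L(-196, 94) = 1/(94*(1 + 90*(-196))) = 1/(94*(1 - 17640)) = 1/(94*(-17639)) = 1/(-1658066) = -1/1658066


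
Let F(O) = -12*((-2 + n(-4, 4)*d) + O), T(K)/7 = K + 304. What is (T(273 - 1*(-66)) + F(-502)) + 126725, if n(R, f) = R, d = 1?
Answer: 137322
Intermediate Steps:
T(K) = 2128 + 7*K (T(K) = 7*(K + 304) = 7*(304 + K) = 2128 + 7*K)
F(O) = 72 - 12*O (F(O) = -12*((-2 - 4*1) + O) = -12*((-2 - 4) + O) = -12*(-6 + O) = 72 - 12*O)
(T(273 - 1*(-66)) + F(-502)) + 126725 = ((2128 + 7*(273 - 1*(-66))) + (72 - 12*(-502))) + 126725 = ((2128 + 7*(273 + 66)) + (72 + 6024)) + 126725 = ((2128 + 7*339) + 6096) + 126725 = ((2128 + 2373) + 6096) + 126725 = (4501 + 6096) + 126725 = 10597 + 126725 = 137322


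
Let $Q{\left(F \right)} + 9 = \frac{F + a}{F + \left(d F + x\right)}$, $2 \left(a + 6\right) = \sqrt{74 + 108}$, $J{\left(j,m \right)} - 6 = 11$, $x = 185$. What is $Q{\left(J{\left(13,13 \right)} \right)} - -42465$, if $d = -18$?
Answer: $\frac{4415413}{104} - \frac{\sqrt{182}}{208} \approx 42456.0$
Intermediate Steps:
$J{\left(j,m \right)} = 17$ ($J{\left(j,m \right)} = 6 + 11 = 17$)
$a = -6 + \frac{\sqrt{182}}{2}$ ($a = -6 + \frac{\sqrt{74 + 108}}{2} = -6 + \frac{\sqrt{182}}{2} \approx 0.74537$)
$Q{\left(F \right)} = -9 + \frac{-6 + F + \frac{\sqrt{182}}{2}}{185 - 17 F}$ ($Q{\left(F \right)} = -9 + \frac{F - \left(6 - \frac{\sqrt{182}}{2}\right)}{F - \left(-185 + 18 F\right)} = -9 + \frac{-6 + F + \frac{\sqrt{182}}{2}}{F - \left(-185 + 18 F\right)} = -9 + \frac{-6 + F + \frac{\sqrt{182}}{2}}{185 - 17 F}$)
$Q{\left(J{\left(13,13 \right)} \right)} - -42465 = \frac{-3342 + \sqrt{182} + 308 \cdot 17}{2 \left(185 - 289\right)} - -42465 = \frac{-3342 + \sqrt{182} + 5236}{2 \left(185 - 289\right)} + 42465 = \frac{1894 + \sqrt{182}}{2 \left(-104\right)} + 42465 = \frac{1}{2} \left(- \frac{1}{104}\right) \left(1894 + \sqrt{182}\right) + 42465 = \left(- \frac{947}{104} - \frac{\sqrt{182}}{208}\right) + 42465 = \frac{4415413}{104} - \frac{\sqrt{182}}{208}$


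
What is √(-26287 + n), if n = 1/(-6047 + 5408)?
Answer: I*√1192614974/213 ≈ 162.13*I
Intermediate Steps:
n = -1/639 (n = 1/(-639) = -1/639 ≈ -0.0015649)
√(-26287 + n) = √(-26287 - 1/639) = √(-16797394/639) = I*√1192614974/213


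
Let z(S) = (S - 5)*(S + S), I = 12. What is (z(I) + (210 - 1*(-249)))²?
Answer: 393129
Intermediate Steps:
z(S) = 2*S*(-5 + S) (z(S) = (-5 + S)*(2*S) = 2*S*(-5 + S))
(z(I) + (210 - 1*(-249)))² = (2*12*(-5 + 12) + (210 - 1*(-249)))² = (2*12*7 + (210 + 249))² = (168 + 459)² = 627² = 393129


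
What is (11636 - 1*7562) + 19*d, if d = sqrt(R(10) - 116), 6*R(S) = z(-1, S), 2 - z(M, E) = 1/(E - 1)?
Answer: 4074 + 19*I*sqrt(37482)/18 ≈ 4074.0 + 204.36*I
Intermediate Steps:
z(M, E) = 2 - 1/(-1 + E) (z(M, E) = 2 - 1/(E - 1) = 2 - 1/(-1 + E))
R(S) = (-3 + 2*S)/(6*(-1 + S)) (R(S) = ((-3 + 2*S)/(-1 + S))/6 = (-3 + 2*S)/(6*(-1 + S)))
d = I*sqrt(37482)/18 (d = sqrt((-3 + 2*10)/(6*(-1 + 10)) - 116) = sqrt((1/6)*(-3 + 20)/9 - 116) = sqrt((1/6)*(1/9)*17 - 116) = sqrt(17/54 - 116) = sqrt(-6247/54) = I*sqrt(37482)/18 ≈ 10.756*I)
(11636 - 1*7562) + 19*d = (11636 - 1*7562) + 19*(I*sqrt(37482)/18) = (11636 - 7562) + 19*I*sqrt(37482)/18 = 4074 + 19*I*sqrt(37482)/18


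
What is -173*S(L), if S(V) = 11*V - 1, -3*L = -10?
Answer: -18511/3 ≈ -6170.3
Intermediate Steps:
L = 10/3 (L = -⅓*(-10) = 10/3 ≈ 3.3333)
S(V) = -1 + 11*V
-173*S(L) = -173*(-1 + 11*(10/3)) = -173*(-1 + 110/3) = -173*107/3 = -18511/3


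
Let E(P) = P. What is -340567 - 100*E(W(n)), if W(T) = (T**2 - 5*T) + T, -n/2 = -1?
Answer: -340167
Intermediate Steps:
n = 2 (n = -2*(-1) = 2)
W(T) = T**2 - 4*T
-340567 - 100*E(W(n)) = -340567 - 200*(-4 + 2) = -340567 - 200*(-2) = -340567 - 100*(-4) = -340567 + 400 = -340167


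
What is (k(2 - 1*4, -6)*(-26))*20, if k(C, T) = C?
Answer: 1040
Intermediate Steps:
(k(2 - 1*4, -6)*(-26))*20 = ((2 - 1*4)*(-26))*20 = ((2 - 4)*(-26))*20 = -2*(-26)*20 = 52*20 = 1040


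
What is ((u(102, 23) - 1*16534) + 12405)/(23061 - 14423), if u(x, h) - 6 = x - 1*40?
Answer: -4061/8638 ≈ -0.47013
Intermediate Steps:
u(x, h) = -34 + x (u(x, h) = 6 + (x - 1*40) = 6 + (x - 40) = 6 + (-40 + x) = -34 + x)
((u(102, 23) - 1*16534) + 12405)/(23061 - 14423) = (((-34 + 102) - 1*16534) + 12405)/(23061 - 14423) = ((68 - 16534) + 12405)/8638 = (-16466 + 12405)*(1/8638) = -4061*1/8638 = -4061/8638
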